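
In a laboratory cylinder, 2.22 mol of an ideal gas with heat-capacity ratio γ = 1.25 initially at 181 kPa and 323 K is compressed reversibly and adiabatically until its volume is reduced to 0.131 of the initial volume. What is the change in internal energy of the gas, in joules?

V₁ = nRT₁/P₁ = 2.22×8.314×323/181 = 32.9 L.
Adiabatic: TV^(γ−1) = const ⇒ T₂ = 323×(7.63)^0.250 = 537 K; PV^γ = const ⇒ P₂ = 2300 kPa.
For an ideal gas ΔU = nCvΔT with Cv = R/(γ−1) = 33.3 J/(mol·K).
ΔU = 2.22×33.3×(537−323) = 15800 J.

15800 J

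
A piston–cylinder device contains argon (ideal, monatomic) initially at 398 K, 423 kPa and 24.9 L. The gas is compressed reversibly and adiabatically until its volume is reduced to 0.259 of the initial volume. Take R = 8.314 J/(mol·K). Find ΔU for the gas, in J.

23100 J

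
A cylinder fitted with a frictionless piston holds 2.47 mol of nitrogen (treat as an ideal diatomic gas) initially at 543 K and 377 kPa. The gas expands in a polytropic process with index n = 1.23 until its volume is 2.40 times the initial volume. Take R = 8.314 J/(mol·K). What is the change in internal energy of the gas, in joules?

-5080 J

V₁ = nRT₁/P₁ = 2.47×8.314×543/377 = 29.6 L.
Polytropic n=1.23: T₂ = T₁(V₁/V₂)^(n−1) = 543×(0.417)^0.23 = 444 K; P₂ = P₁(V₁/V₂)^n = 128 kPa.
For an ideal gas ΔU = nCvΔT with Cv = (5/2)R = 20.8 J/(mol·K).
ΔU = 2.47×20.8×(444−543) = -5080 J.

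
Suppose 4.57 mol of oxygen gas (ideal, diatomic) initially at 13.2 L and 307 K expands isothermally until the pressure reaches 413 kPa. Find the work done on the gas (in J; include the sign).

P₁ = nRT₁/V₁ = 4.57×8.314×307/13.2 = 884 kPa.
Isothermal: T stays 307 K; PV = const ⇒ V₂ = 28.2 L, P₂ = 413 kPa.
W = nRT ln(V₂/V₁) = 4.57×8.314×307×ln(2.14) = 8870 J.
Work done on the gas = −W_by = -8870 J.

-8870 J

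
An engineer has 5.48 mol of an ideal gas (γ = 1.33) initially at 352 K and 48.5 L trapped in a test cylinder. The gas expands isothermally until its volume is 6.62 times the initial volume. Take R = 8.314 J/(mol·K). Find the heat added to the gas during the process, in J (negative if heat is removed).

30300 J

P₁ = nRT₁/V₁ = 5.48×8.314×352/48.5 = 331 kPa.
Isothermal: T stays 352 K; PV = const ⇒ V₂ = 321 L, P₂ = 49.9 kPa.
ΔU = 0 (ideal gas, T constant).
W = nRT ln(V₂/V₁) = 5.48×8.314×352×ln(6.62) = 30300 J.
Q = ΔU + W = 30300 J.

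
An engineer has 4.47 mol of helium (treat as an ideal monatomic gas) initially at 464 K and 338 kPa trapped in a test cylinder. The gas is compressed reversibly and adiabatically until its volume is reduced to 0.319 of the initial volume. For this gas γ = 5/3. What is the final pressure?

V₁ = nRT₁/P₁ = 4.47×8.314×464/338 = 51.0 L.
Adiabatic: TV^(γ−1) = const ⇒ T₂ = 464×(3.13)^0.667 = 994 K; PV^γ = const ⇒ P₂ = 2270 kPa.

2270 kPa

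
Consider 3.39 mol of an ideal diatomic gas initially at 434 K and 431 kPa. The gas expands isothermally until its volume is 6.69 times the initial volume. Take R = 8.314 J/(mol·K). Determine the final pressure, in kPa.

64.4 kPa

V₁ = nRT₁/P₁ = 3.39×8.314×434/431 = 28.4 L.
Isothermal: T stays 434 K; PV = const ⇒ V₂ = 190 L, P₂ = 64.4 kPa.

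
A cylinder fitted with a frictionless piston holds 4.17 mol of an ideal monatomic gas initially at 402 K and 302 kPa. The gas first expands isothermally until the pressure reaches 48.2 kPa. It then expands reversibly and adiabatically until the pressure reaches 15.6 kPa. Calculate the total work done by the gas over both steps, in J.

V₁ = nRT₁/P₁ = 4.17×8.314×402/302 = 46.1 L.
Step 1 — Isothermal: T stays 402 K; PV = const ⇒ V₂ = 289 L, P₂ = 48.2 kPa.
ΔU = 0 (ideal gas, T constant).
W = nRT ln(V₂/V₁) = 4.17×8.314×402×ln(6.27) = 25600 J.
Q = ΔU + W = 25600 J.
State after step 1: P = 48.2 kPa, V = 289 L, T = 402 K.
Step 2 — Adiabatic: T₂/T₁ = (P₂/P₁)^((γ−1)/γ) ⇒ T₂ = 402×(0.324)^0.400 = 256 K; V₂ = 569 L.
ΔU = nCvΔT = 4.17×12.5×(256−402) = -7590 J.
Q = 0 for an adiabatic process, so W = −ΔU = 7590 J.
Net over both steps: W = 33200 J, Q = 25600 J, ΔU = -7590 J.

33200 J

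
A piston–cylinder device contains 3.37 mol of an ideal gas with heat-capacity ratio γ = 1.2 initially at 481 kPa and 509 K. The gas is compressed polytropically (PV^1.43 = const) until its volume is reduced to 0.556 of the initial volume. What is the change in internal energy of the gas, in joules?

V₁ = nRT₁/P₁ = 3.37×8.314×509/481 = 29.6 L.
Polytropic n=1.43: T₂ = T₁(V₁/V₂)^(n−1) = 509×(1.80)^0.43 = 655 K; P₂ = P₁(V₁/V₂)^n = 1110 kPa.
For an ideal gas ΔU = nCvΔT with Cv = R/(γ−1) = 41.6 J/(mol·K).
ΔU = 3.37×41.6×(655−509) = 20500 J.

20500 J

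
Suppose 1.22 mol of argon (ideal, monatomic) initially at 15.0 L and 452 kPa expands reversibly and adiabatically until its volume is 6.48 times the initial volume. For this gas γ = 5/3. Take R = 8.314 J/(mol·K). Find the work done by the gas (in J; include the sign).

T₁ = P₁V₁/(nR) = 452×15.0/(1.22×8.314) = 668 K.
Adiabatic: TV^(γ−1) = const ⇒ T₂ = 668×(0.154)^0.667 = 192 K; PV^γ = const ⇒ P₂ = 20.1 kPa.
ΔU = nCvΔT = 1.22×12.5×(192−668) = -7240 J.
Q = 0 for an adiabatic process, so W = −ΔU = 7240 J.

7240 J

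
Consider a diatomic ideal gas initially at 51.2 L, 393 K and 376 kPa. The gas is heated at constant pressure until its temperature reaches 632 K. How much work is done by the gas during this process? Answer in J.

n = P₁V₁/(RT₁) = 376×51.2/(8.314×393) = 5.89 mol.
Isobaric: P stays 376 kPa; V/T = const ⇒ T₂ = 632 K, V₂ = 82.3 L.
W = PΔV = 376×(82.3−51.2) kPa·L = 11700 J.

11700 J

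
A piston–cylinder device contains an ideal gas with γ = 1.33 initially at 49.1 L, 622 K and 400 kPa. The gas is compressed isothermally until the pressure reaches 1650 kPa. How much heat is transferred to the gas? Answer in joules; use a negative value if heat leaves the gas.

n = P₁V₁/(RT₁) = 400×49.1/(8.314×622) = 3.80 mol.
Isothermal: T stays 622 K; PV = const ⇒ V₂ = 11.9 L, P₂ = 1650 kPa.
ΔU = 0 (ideal gas, T constant).
W = nRT ln(V₂/V₁) = 3.80×8.314×622×ln(0.242) = -27800 J.
Q = ΔU + W = -27800 J.

-27800 J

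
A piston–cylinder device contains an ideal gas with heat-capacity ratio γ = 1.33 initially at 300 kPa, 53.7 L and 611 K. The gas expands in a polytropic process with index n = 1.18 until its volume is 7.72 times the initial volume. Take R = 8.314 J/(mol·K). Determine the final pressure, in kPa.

Polytropic n=1.18: T₂ = T₁(V₁/V₂)^(n−1) = 611×(0.130)^0.18 = 423 K; P₂ = P₁(V₁/V₂)^n = 26.9 kPa.

26.9 kPa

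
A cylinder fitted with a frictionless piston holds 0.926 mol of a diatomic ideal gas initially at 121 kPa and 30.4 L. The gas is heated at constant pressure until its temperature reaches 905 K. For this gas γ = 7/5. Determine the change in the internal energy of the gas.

8220 J

T₁ = P₁V₁/(nR) = 121×30.4/(0.926×8.314) = 478 K.
Isobaric: P stays 121 kPa; V/T = const ⇒ T₂ = 905 K, V₂ = 57.6 L.
For an ideal gas ΔU = nCvΔT with Cv = (5/2)R = 20.8 J/(mol·K).
ΔU = 0.926×20.8×(905−478) = 8220 J.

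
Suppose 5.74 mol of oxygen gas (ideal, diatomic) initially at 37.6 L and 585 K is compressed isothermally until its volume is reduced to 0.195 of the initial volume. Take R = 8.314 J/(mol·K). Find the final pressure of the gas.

3810 kPa

P₁ = nRT₁/V₁ = 5.74×8.314×585/37.6 = 742 kPa.
Isothermal: T stays 585 K; PV = const ⇒ V₂ = 7.33 L, P₂ = 3810 kPa.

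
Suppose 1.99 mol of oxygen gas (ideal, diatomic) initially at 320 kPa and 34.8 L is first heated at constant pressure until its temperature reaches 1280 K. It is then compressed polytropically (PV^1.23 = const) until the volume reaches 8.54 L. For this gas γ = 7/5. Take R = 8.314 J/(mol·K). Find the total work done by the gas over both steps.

-45300 J

T₁ = P₁V₁/(nR) = 320×34.8/(1.99×8.314) = 673 K.
Step 1 — Isobaric: P stays 320 kPa; V/T = const ⇒ T₂ = 1280 K, V₂ = 66.2 L.
W = PΔV = 320×(66.2−34.8) kPa·L = 10000 J.
ΔU = nCvΔT = 1.99×20.8×(1280−673) = 25100 J.
Q = ΔU + W = nCpΔT = 35100 J.
State after step 1: P = 320 kPa, V = 66.2 L, T = 1280 K.
Step 2 — Polytropic n=1.23: T₂ = T₁(V₁/V₂)^(n−1) = 1280×(7.75)^0.23 = 2050 K; P₂ = P₁(V₁/V₂)^n = 3970 kPa.
W = (P₁V₁−P₂V₂)/(n−1) = (320×66.2−3970×8.54)/0.23 = -55400 J.
ΔU = nCvΔT = 1.99×20.8×(2050−1280) = 31800 J.
Q = ΔU + W = -23500 J.
Net over both steps: W = -45300 J, Q = 11600 J, ΔU = 56900 J.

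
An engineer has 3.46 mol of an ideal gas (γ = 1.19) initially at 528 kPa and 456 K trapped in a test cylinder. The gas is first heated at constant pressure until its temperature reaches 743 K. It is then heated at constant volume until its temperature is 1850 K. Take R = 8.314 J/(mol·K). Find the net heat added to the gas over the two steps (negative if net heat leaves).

V₁ = nRT₁/P₁ = 3.46×8.314×456/528 = 24.8 L.
Step 1 — Isobaric: P stays 528 kPa; V/T = const ⇒ T₂ = 743 K, V₂ = 40.5 L.
W = PΔV = 528×(40.5−24.8) kPa·L = 8260 J.
ΔU = nCvΔT = 3.46×43.8×(743−456) = 43500 J.
Q = ΔU + W = nCpΔT = 51700 J.
State after step 1: P = 528 kPa, V = 40.5 L, T = 743 K.
Step 2 — Isochoric: V stays 40.5 L; P/T = const ⇒ T₂ = 1850 K, P₂ = 1310 kPa.
W = 0 (no volume change).
ΔU = nCvΔT = 3.46×43.8×(1850−743) = 168000 J.
Q = ΔU = 168000 J.
Net over both steps: W = 8260 J, Q = 219000 J, ΔU = 211000 J.

219000 J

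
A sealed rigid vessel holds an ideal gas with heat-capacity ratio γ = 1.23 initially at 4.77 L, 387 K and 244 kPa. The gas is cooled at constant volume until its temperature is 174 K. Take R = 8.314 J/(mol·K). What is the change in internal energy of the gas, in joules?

n = P₁V₁/(RT₁) = 244×4.77/(8.314×387) = 0.362 mol.
Isochoric: V stays 4.77 L; P/T = const ⇒ T₂ = 174 K, P₂ = 110 kPa.
For an ideal gas ΔU = nCvΔT with Cv = R/(γ−1) = 36.1 J/(mol·K).
ΔU = 0.362×36.1×(174−387) = -2790 J.

-2790 J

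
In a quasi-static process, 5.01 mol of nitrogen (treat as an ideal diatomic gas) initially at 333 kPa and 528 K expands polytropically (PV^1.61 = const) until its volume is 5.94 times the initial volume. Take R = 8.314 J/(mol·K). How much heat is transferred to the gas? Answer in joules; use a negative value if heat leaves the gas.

V₁ = nRT₁/P₁ = 5.01×8.314×528/333 = 66.0 L.
Polytropic n=1.61: T₂ = T₁(V₁/V₂)^(n−1) = 528×(0.168)^0.61 = 178 K; P₂ = P₁(V₁/V₂)^n = 18.9 kPa.
W = (P₁V₁−P₂V₂)/(n−1) = (333×66.0−18.9×392)/0.61 = 23900 J.
ΔU = nCvΔT = 5.01×20.8×(178−528) = -36400 J.
Q = ΔU + W = -12500 J.

-12500 J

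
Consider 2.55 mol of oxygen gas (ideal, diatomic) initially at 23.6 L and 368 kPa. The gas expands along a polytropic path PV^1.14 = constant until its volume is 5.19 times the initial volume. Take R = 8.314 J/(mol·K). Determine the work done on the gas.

-12800 J

T₁ = P₁V₁/(nR) = 368×23.6/(2.55×8.314) = 410 K.
Polytropic n=1.14: T₂ = T₁(V₁/V₂)^(n−1) = 410×(0.193)^0.14 = 325 K; P₂ = P₁(V₁/V₂)^n = 56.3 kPa.
W = (P₁V₁−P₂V₂)/(n−1) = (368×23.6−56.3×122)/0.14 = 12800 J.
Work done on the gas = −W_by = -12800 J.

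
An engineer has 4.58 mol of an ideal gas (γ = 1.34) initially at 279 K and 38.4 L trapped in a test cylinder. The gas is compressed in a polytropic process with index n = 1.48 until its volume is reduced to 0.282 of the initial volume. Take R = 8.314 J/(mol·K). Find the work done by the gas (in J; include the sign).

-18500 J

P₁ = nRT₁/V₁ = 4.58×8.314×279/38.4 = 277 kPa.
Polytropic n=1.48: T₂ = T₁(V₁/V₂)^(n−1) = 279×(3.55)^0.48 = 512 K; P₂ = P₁(V₁/V₂)^n = 1800 kPa.
W = (P₁V₁−P₂V₂)/(n−1) = (277×38.4−1800×10.8)/0.48 = -18500 J.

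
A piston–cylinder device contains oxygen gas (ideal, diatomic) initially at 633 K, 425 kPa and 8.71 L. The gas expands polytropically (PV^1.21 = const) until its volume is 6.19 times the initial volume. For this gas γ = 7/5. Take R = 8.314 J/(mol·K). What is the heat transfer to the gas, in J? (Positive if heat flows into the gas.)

2660 J

n = P₁V₁/(RT₁) = 425×8.71/(8.314×633) = 0.703 mol.
Polytropic n=1.21: T₂ = T₁(V₁/V₂)^(n−1) = 633×(0.162)^0.21 = 432 K; P₂ = P₁(V₁/V₂)^n = 46.8 kPa.
W = (P₁V₁−P₂V₂)/(n−1) = (425×8.71−46.8×53.9)/0.21 = 5610 J.
ΔU = nCvΔT = 0.703×20.8×(432−633) = -2940 J.
Q = ΔU + W = 2660 J.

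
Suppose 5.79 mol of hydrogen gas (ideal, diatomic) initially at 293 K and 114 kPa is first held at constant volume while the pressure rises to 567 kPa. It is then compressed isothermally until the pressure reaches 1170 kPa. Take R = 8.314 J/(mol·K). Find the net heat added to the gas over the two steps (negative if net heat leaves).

V₁ = nRT₁/P₁ = 5.79×8.314×293/114 = 124 L.
Step 1 — Isochoric: V stays 124 L; P/T = const ⇒ T₂ = 1460 K, P₂ = 567 kPa.
W = 0 (no volume change).
ΔU = nCvΔT = 5.79×20.8×(1460−293) = 140000 J.
Q = ΔU = 140000 J.
State after step 1: P = 567 kPa, V = 124 L, T = 1460 K.
Step 2 — Isothermal: T stays 1460 K; PV = const ⇒ V₂ = 60.0 L, P₂ = 1170 kPa.
ΔU = 0 (ideal gas, T constant).
W = nRT ln(V₂/V₁) = 5.79×8.314×1460×ln(0.485) = -50800 J.
Q = ΔU + W = -50800 J.
Net over both steps: W = -50800 J, Q = 89300 J, ΔU = 140000 J.

89300 J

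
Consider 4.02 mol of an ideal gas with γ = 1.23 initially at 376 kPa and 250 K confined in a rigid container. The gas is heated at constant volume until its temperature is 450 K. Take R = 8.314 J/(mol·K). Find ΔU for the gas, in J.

29100 J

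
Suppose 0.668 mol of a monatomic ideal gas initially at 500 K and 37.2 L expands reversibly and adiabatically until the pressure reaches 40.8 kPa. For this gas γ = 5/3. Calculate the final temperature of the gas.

P₁ = nRT₁/V₁ = 0.668×8.314×500/37.2 = 74.6 kPa.
Adiabatic: T₂/T₁ = (P₂/P₁)^((γ−1)/γ) ⇒ T₂ = 500×(0.547)^0.400 = 393 K; V₂ = 53.5 L.

393 K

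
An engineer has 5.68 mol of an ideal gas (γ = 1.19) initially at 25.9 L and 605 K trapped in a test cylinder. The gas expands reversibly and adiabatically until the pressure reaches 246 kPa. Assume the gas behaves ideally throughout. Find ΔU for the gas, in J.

-32000 J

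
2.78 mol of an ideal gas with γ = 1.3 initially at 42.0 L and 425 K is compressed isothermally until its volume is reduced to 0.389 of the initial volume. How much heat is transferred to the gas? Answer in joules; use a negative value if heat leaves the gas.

-9270 J

P₁ = nRT₁/V₁ = 2.78×8.314×425/42.0 = 234 kPa.
Isothermal: T stays 425 K; PV = const ⇒ V₂ = 16.3 L, P₂ = 601 kPa.
ΔU = 0 (ideal gas, T constant).
W = nRT ln(V₂/V₁) = 2.78×8.314×425×ln(0.389) = -9270 J.
Q = ΔU + W = -9270 J.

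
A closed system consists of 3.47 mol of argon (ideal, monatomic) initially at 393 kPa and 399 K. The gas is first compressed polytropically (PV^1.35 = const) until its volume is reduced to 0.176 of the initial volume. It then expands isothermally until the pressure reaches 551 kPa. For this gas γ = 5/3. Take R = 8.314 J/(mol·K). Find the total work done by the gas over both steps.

14900 J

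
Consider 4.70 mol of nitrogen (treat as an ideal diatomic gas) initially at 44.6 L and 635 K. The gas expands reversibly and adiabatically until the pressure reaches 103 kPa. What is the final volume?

P₁ = nRT₁/V₁ = 4.70×8.314×635/44.6 = 556 kPa.
Adiabatic: T₂/T₁ = (P₂/P₁)^((γ−1)/γ) ⇒ T₂ = 635×(0.185)^0.286 = 392 K; V₂ = 149 L.

149 L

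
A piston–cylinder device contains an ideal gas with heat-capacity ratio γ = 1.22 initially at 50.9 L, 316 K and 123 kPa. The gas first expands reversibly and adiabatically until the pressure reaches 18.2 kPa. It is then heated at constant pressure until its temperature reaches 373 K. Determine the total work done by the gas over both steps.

n = P₁V₁/(RT₁) = 123×50.9/(8.314×316) = 2.38 mol.
Step 1 — Adiabatic: T₂/T₁ = (P₂/P₁)^((γ−1)/γ) ⇒ T₂ = 316×(0.148)^0.180 = 224 K; V₂ = 244 L.
ΔU = nCvΔT = 2.38×37.8×(224−316) = -8290 J.
Q = 0 for an adiabatic process, so W = −ΔU = 8290 J.
State after step 1: P = 18.2 kPa, V = 244 L, T = 224 K.
Step 2 — Isobaric: P stays 18.2 kPa; V/T = const ⇒ T₂ = 373 K, V₂ = 406 L.
W = PΔV = 18.2×(406−244) kPa·L = 2950 J.
ΔU = nCvΔT = 2.38×37.8×(373−224) = 13400 J.
Q = ΔU + W = nCpΔT = 16400 J.
Net over both steps: W = 11200 J, Q = 16400 J, ΔU = 5130 J.

11200 J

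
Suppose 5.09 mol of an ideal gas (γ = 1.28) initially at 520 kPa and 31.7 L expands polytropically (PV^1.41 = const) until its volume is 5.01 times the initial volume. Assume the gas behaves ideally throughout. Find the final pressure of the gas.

T₁ = P₁V₁/(nR) = 520×31.7/(5.09×8.314) = 390 K.
Polytropic n=1.41: T₂ = T₁(V₁/V₂)^(n−1) = 390×(0.200)^0.41 = 201 K; P₂ = P₁(V₁/V₂)^n = 53.6 kPa.

53.6 kPa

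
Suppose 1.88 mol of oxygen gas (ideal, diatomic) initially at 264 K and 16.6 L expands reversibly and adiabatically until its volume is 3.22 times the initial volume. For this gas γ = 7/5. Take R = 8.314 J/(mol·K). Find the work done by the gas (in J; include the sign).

3850 J

P₁ = nRT₁/V₁ = 1.88×8.314×264/16.6 = 249 kPa.
Adiabatic: TV^(γ−1) = const ⇒ T₂ = 264×(0.311)^0.400 = 165 K; PV^γ = const ⇒ P₂ = 48.4 kPa.
ΔU = nCvΔT = 1.88×20.8×(165−264) = -3850 J.
Q = 0 for an adiabatic process, so W = −ΔU = 3850 J.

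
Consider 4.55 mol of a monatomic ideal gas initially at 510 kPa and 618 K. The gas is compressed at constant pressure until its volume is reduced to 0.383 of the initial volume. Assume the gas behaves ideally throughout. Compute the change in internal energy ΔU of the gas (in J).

V₁ = nRT₁/P₁ = 4.55×8.314×618/510 = 45.8 L.
Isobaric: P stays 510 kPa; V/T = const ⇒ T₂ = 237 K, V₂ = 17.6 L.
For an ideal gas ΔU = nCvΔT with Cv = (3/2)R = 12.5 J/(mol·K).
ΔU = 4.55×12.5×(237−618) = -21600 J.

-21600 J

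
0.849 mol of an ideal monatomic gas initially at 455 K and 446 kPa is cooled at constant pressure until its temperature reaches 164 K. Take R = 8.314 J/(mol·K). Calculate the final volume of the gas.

2.60 L

V₁ = nRT₁/P₁ = 0.849×8.314×455/446 = 7.20 L.
Isobaric: P stays 446 kPa; V/T = const ⇒ T₂ = 164 K, V₂ = 2.60 L.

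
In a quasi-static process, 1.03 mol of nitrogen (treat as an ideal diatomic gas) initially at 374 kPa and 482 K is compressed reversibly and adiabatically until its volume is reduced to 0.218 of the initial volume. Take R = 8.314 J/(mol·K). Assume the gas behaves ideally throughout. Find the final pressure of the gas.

3160 kPa

V₁ = nRT₁/P₁ = 1.03×8.314×482/374 = 11.0 L.
Adiabatic: TV^(γ−1) = const ⇒ T₂ = 482×(4.59)^0.400 = 886 K; PV^γ = const ⇒ P₂ = 3160 kPa.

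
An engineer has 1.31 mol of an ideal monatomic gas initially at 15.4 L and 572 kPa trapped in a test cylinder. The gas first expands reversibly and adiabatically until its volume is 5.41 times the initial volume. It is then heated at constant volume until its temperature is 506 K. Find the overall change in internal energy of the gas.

T₁ = P₁V₁/(nR) = 572×15.4/(1.31×8.314) = 809 K.
Step 1 — Adiabatic: TV^(γ−1) = const ⇒ T₂ = 809×(0.185)^0.667 = 262 K; PV^γ = const ⇒ P₂ = 34.3 kPa.
ΔU = nCvΔT = 1.31×12.5×(262−809) = -8930 J.
Q = 0 for an adiabatic process, so W = −ΔU = 8930 J.
State after step 1: P = 34.3 kPa, V = 83.3 L, T = 262 K.
Step 2 — Isochoric: V stays 83.3 L; P/T = const ⇒ T₂ = 506 K, P₂ = 66.1 kPa.
W = 0 (no volume change).
ΔU = nCvΔT = 1.31×12.5×(506−262) = 3980 J.
Q = ΔU = 3980 J.
Net over both steps: W = 8930 J, Q = 3980 J, ΔU = -4950 J.

-4950 J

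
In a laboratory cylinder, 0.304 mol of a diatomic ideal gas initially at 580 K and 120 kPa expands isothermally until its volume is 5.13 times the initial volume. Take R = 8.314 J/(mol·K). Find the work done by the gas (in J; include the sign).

2400 J

V₁ = nRT₁/P₁ = 0.304×8.314×580/120 = 12.2 L.
Isothermal: T stays 580 K; PV = const ⇒ V₂ = 62.7 L, P₂ = 23.4 kPa.
W = nRT ln(V₂/V₁) = 0.304×8.314×580×ln(5.13) = 2400 J.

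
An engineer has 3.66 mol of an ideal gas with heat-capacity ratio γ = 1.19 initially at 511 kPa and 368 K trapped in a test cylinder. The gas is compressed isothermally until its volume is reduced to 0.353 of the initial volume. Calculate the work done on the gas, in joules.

V₁ = nRT₁/P₁ = 3.66×8.314×368/511 = 21.9 L.
Isothermal: T stays 368 K; PV = const ⇒ V₂ = 7.74 L, P₂ = 1450 kPa.
W = nRT ln(V₂/V₁) = 3.66×8.314×368×ln(0.353) = -11700 J.
Work done on the gas = −W_by = 11700 J.

11700 J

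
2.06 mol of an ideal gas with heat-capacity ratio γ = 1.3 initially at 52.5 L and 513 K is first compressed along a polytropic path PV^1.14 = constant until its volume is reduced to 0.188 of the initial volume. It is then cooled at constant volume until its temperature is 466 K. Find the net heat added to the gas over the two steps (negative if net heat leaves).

-19200 J

P₁ = nRT₁/V₁ = 2.06×8.314×513/52.5 = 167 kPa.
Step 1 — Polytropic n=1.14: T₂ = T₁(V₁/V₂)^(n−1) = 513×(5.32)^0.14 = 648 K; P₂ = P₁(V₁/V₂)^n = 1120 kPa.
W = (P₁V₁−P₂V₂)/(n−1) = (167×52.5−1120×9.87)/0.14 = -16500 J.
ΔU = nCvΔT = 2.06×27.7×(648−513) = 7720 J.
Q = ΔU + W = -8820 J.
State after step 1: P = 1120 kPa, V = 9.87 L, T = 648 K.
Step 2 — Isochoric: V stays 9.87 L; P/T = const ⇒ T₂ = 466 K, P₂ = 809 kPa.
W = 0 (no volume change).
ΔU = nCvΔT = 2.06×27.7×(466−648) = -10400 J.
Q = ΔU = -10400 J.
Net over both steps: W = -16500 J, Q = -19200 J, ΔU = -2680 J.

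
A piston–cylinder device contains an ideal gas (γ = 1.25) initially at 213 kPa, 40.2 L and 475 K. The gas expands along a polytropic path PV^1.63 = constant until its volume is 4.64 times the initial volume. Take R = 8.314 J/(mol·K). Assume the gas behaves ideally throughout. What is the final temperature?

181 K

Polytropic n=1.63: T₂ = T₁(V₁/V₂)^(n−1) = 475×(0.216)^0.63 = 181 K; P₂ = P₁(V₁/V₂)^n = 17.5 kPa.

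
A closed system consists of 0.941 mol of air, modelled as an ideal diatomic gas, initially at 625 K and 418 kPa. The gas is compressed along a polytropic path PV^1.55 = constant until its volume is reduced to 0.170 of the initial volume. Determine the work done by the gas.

-14700 J

V₁ = nRT₁/P₁ = 0.941×8.314×625/418 = 11.7 L.
Polytropic n=1.55: T₂ = T₁(V₁/V₂)^(n−1) = 625×(5.88)^0.55 = 1660 K; P₂ = P₁(V₁/V₂)^n = 6520 kPa.
W = (P₁V₁−P₂V₂)/(n−1) = (418×11.7−6520×1.99)/0.55 = -14700 J.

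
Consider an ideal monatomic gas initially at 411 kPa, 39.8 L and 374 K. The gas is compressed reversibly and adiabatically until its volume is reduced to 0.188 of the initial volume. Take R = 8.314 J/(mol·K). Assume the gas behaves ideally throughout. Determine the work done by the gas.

-50200 J

n = P₁V₁/(RT₁) = 411×39.8/(8.314×374) = 5.26 mol.
Adiabatic: TV^(γ−1) = const ⇒ T₂ = 374×(5.32)^0.667 = 1140 K; PV^γ = const ⇒ P₂ = 6660 kPa.
ΔU = nCvΔT = 5.26×12.5×(1140−374) = 50200 J.
Q = 0 for an adiabatic process, so W = −ΔU = -50200 J.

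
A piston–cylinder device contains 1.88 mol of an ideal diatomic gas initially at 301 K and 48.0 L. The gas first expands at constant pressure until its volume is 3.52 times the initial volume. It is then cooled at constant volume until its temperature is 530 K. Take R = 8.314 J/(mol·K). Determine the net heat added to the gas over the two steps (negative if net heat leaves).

P₁ = nRT₁/V₁ = 1.88×8.314×301/48.0 = 98.0 kPa.
Step 1 — Isobaric: P stays 98.0 kPa; V/T = const ⇒ T₂ = 1060 K, V₂ = 169 L.
W = PΔV = 98.0×(169−48.0) kPa·L = 11900 J.
ΔU = nCvΔT = 1.88×20.8×(1060−301) = 29600 J.
Q = ΔU + W = nCpΔT = 41500 J.
State after step 1: P = 98.0 kPa, V = 169 L, T = 1060 K.
Step 2 — Isochoric: V stays 169 L; P/T = const ⇒ T₂ = 530 K, P₂ = 49.0 kPa.
W = 0 (no volume change).
ΔU = nCvΔT = 1.88×20.8×(530−1060) = -20700 J.
Q = ΔU = -20700 J.
Net over both steps: W = 11900 J, Q = 20800 J, ΔU = 8950 J.

20800 J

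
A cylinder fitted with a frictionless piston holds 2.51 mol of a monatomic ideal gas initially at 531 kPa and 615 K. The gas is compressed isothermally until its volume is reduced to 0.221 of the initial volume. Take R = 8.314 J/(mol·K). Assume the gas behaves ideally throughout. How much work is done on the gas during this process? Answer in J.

V₁ = nRT₁/P₁ = 2.51×8.314×615/531 = 24.2 L.
Isothermal: T stays 615 K; PV = const ⇒ V₂ = 5.34 L, P₂ = 2400 kPa.
W = nRT ln(V₂/V₁) = 2.51×8.314×615×ln(0.221) = -19400 J.
Work done on the gas = −W_by = 19400 J.

19400 J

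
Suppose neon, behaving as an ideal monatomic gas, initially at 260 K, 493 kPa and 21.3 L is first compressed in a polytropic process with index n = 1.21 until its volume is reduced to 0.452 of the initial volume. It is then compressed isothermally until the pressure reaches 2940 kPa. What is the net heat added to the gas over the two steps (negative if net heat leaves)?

n = P₁V₁/(RT₁) = 493×21.3/(8.314×260) = 4.86 mol.
Step 1 — Polytropic n=1.21: T₂ = T₁(V₁/V₂)^(n−1) = 260×(2.21)^0.21 = 307 K; P₂ = P₁(V₁/V₂)^n = 1290 kPa.
W = (P₁V₁−P₂V₂)/(n−1) = (493×21.3−1290×9.63)/0.21 = -9070 J.
ΔU = nCvΔT = 4.86×12.5×(307−260) = 2860 J.
Q = ΔU + W = -6220 J.
State after step 1: P = 1290 kPa, V = 9.63 L, T = 307 K.
Step 2 — Isothermal: T stays 307 K; PV = const ⇒ V₂ = 4.22 L, P₂ = 2940 kPa.
ΔU = 0 (ideal gas, T constant).
W = nRT ln(V₂/V₁) = 4.86×8.314×307×ln(0.438) = -10200 J.
Q = ΔU + W = -10200 J.
Net over both steps: W = -19300 J, Q = -16400 J, ΔU = 2860 J.

-16400 J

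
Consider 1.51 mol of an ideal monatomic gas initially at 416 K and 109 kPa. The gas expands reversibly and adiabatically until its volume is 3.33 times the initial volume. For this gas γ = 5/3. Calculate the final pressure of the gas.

V₁ = nRT₁/P₁ = 1.51×8.314×416/109 = 47.9 L.
Adiabatic: TV^(γ−1) = const ⇒ T₂ = 416×(0.300)^0.667 = 187 K; PV^γ = const ⇒ P₂ = 14.7 kPa.

14.7 kPa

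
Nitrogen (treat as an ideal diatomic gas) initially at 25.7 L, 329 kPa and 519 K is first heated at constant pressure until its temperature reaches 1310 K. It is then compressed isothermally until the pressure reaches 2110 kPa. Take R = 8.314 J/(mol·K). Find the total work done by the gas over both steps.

n = P₁V₁/(RT₁) = 329×25.7/(8.314×519) = 1.96 mol.
Step 1 — Isobaric: P stays 329 kPa; V/T = const ⇒ T₂ = 1310 K, V₂ = 64.9 L.
W = PΔV = 329×(64.9−25.7) kPa·L = 12900 J.
ΔU = nCvΔT = 1.96×20.8×(1310−519) = 32200 J.
Q = ΔU + W = nCpΔT = 45100 J.
State after step 1: P = 329 kPa, V = 64.9 L, T = 1310 K.
Step 2 — Isothermal: T stays 1310 K; PV = const ⇒ V₂ = 10.1 L, P₂ = 2110 kPa.
ΔU = 0 (ideal gas, T constant).
W = nRT ln(V₂/V₁) = 1.96×8.314×1310×ln(0.156) = -39700 J.
Q = ΔU + W = -39700 J.
Net over both steps: W = -26800 J, Q = 5440 J, ΔU = 32200 J.

-26800 J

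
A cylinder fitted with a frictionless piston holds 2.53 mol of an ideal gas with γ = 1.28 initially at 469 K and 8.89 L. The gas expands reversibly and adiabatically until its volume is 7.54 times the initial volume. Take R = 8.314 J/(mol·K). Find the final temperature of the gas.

266 K

P₁ = nRT₁/V₁ = 2.53×8.314×469/8.89 = 1110 kPa.
Adiabatic: TV^(γ−1) = const ⇒ T₂ = 469×(0.133)^0.280 = 266 K; PV^γ = const ⇒ P₂ = 83.6 kPa.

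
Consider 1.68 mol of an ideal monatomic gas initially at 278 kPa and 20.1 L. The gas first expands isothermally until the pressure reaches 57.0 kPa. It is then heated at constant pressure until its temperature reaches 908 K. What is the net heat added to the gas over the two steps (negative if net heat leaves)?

T₁ = P₁V₁/(nR) = 278×20.1/(1.68×8.314) = 400 K.
Step 1 — Isothermal: T stays 400 K; PV = const ⇒ V₂ = 98.0 L, P₂ = 57.0 kPa.
ΔU = 0 (ideal gas, T constant).
W = nRT ln(V₂/V₁) = 1.68×8.314×400×ln(4.88) = 8850 J.
Q = ΔU + W = 8850 J.
State after step 1: P = 57.0 kPa, V = 98.0 L, T = 400 K.
Step 2 — Isobaric: P stays 57.0 kPa; V/T = const ⇒ T₂ = 908 K, V₂ = 223 L.
W = PΔV = 57.0×(223−98.0) kPa·L = 7090 J.
ΔU = nCvΔT = 1.68×12.5×(908−400) = 10600 J.
Q = ΔU + W = nCpΔT = 17700 J.
Net over both steps: W = 15900 J, Q = 26600 J, ΔU = 10600 J.

26600 J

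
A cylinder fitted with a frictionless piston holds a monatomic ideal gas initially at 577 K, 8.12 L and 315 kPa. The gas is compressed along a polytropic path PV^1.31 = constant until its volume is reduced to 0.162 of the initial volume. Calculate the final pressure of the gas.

3420 kPa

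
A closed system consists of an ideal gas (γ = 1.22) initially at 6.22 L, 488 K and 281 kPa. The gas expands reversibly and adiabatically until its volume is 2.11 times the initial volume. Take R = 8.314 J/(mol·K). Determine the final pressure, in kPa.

113 kPa

Adiabatic: TV^(γ−1) = const ⇒ T₂ = 488×(0.474)^0.220 = 414 K; PV^γ = const ⇒ P₂ = 113 kPa.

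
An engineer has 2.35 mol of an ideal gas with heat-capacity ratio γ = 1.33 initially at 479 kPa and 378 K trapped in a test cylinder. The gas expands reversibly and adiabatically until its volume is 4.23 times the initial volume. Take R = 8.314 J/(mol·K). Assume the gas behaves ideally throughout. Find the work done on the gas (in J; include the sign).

V₁ = nRT₁/P₁ = 2.35×8.314×378/479 = 15.4 L.
Adiabatic: TV^(γ−1) = const ⇒ T₂ = 378×(0.236)^0.330 = 235 K; PV^γ = const ⇒ P₂ = 70.4 kPa.
ΔU = nCvΔT = 2.35×25.2×(235−378) = -8480 J.
Q = 0 for an adiabatic process, so W = −ΔU = 8480 J.
Work done on the gas = −W_by = -8480 J.

-8480 J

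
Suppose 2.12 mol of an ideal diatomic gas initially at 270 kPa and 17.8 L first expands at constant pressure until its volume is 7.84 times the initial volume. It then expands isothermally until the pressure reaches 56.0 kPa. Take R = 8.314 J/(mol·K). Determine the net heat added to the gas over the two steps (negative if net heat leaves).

T₁ = P₁V₁/(nR) = 270×17.8/(2.12×8.314) = 273 K.
Step 1 — Isobaric: P stays 270 kPa; V/T = const ⇒ T₂ = 2140 K, V₂ = 140 L.
W = PΔV = 270×(140−17.8) kPa·L = 32900 J.
ΔU = nCvΔT = 2.12×20.8×(2140−273) = 82200 J.
Q = ΔU + W = nCpΔT = 115000 J.
State after step 1: P = 270 kPa, V = 140 L, T = 2140 K.
Step 2 — Isothermal: T stays 2140 K; PV = const ⇒ V₂ = 673 L, P₂ = 56.0 kPa.
ΔU = 0 (ideal gas, T constant).
W = nRT ln(V₂/V₁) = 2.12×8.314×2140×ln(4.82) = 59300 J.
Q = ΔU + W = 59300 J.
Net over both steps: W = 92100 J, Q = 174000 J, ΔU = 82200 J.

174000 J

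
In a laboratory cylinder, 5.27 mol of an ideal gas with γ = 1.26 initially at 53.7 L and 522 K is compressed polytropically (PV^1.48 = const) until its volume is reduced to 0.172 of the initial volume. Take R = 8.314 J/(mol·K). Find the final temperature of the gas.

P₁ = nRT₁/V₁ = 5.27×8.314×522/53.7 = 426 kPa.
Polytropic n=1.48: T₂ = T₁(V₁/V₂)^(n−1) = 522×(5.81)^0.48 = 1220 K; P₂ = P₁(V₁/V₂)^n = 5760 kPa.

1220 K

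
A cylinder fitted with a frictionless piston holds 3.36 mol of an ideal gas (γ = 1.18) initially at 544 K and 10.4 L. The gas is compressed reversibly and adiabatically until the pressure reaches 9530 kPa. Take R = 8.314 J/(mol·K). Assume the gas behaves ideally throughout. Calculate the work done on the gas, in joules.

28000 J

P₁ = nRT₁/V₁ = 3.36×8.314×544/10.4 = 1460 kPa.
Adiabatic: T₂/T₁ = (P₂/P₁)^((γ−1)/γ) ⇒ T₂ = 544×(6.52)^0.153 = 724 K; V₂ = 2.12 L.
ΔU = nCvΔT = 3.36×46.2×(724−544) = 28000 J.
Q = 0 for an adiabatic process, so W = −ΔU = -28000 J.
Work done on the gas = −W_by = 28000 J.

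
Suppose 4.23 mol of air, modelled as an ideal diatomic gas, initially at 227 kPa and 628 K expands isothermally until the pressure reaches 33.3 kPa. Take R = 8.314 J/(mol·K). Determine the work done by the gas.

42400 J

V₁ = nRT₁/P₁ = 4.23×8.314×628/227 = 97.3 L.
Isothermal: T stays 628 K; PV = const ⇒ V₂ = 663 L, P₂ = 33.3 kPa.
W = nRT ln(V₂/V₁) = 4.23×8.314×628×ln(6.82) = 42400 J.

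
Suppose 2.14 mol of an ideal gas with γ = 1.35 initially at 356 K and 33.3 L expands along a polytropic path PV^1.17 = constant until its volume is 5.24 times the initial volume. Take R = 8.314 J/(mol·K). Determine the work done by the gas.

P₁ = nRT₁/V₁ = 2.14×8.314×356/33.3 = 190 kPa.
Polytropic n=1.17: T₂ = T₁(V₁/V₂)^(n−1) = 356×(0.191)^0.17 = 269 K; P₂ = P₁(V₁/V₂)^n = 27.4 kPa.
W = (P₁V₁−P₂V₂)/(n−1) = (190×33.3−27.4×174)/0.17 = 9140 J.

9140 J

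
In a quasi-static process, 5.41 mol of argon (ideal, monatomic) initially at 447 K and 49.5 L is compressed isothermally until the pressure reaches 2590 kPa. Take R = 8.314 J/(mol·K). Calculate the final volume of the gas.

P₁ = nRT₁/V₁ = 5.41×8.314×447/49.5 = 406 kPa.
Isothermal: T stays 447 K; PV = const ⇒ V₂ = 7.76 L, P₂ = 2590 kPa.

7.76 L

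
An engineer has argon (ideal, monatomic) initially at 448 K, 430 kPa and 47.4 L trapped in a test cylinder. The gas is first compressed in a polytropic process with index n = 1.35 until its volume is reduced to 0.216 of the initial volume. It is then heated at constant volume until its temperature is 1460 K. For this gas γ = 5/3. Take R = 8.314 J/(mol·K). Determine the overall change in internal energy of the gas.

69100 J

n = P₁V₁/(RT₁) = 430×47.4/(8.314×448) = 5.47 mol.
Step 1 — Polytropic n=1.35: T₂ = T₁(V₁/V₂)^(n−1) = 448×(4.63)^0.35 = 766 K; P₂ = P₁(V₁/V₂)^n = 3400 kPa.
W = (P₁V₁−P₂V₂)/(n−1) = (430×47.4−3400×10.2)/0.35 = -41300 J.
ΔU = nCvΔT = 5.47×12.5×(766−448) = 21700 J.
Q = ΔU + W = -19600 J.
State after step 1: P = 3400 kPa, V = 10.2 L, T = 766 K.
Step 2 — Isochoric: V stays 10.2 L; P/T = const ⇒ T₂ = 1460 K, P₂ = 6490 kPa.
W = 0 (no volume change).
ΔU = nCvΔT = 5.47×12.5×(1460−766) = 47400 J.
Q = ΔU = 47400 J.
Net over both steps: W = -41300 J, Q = 27700 J, ΔU = 69100 J.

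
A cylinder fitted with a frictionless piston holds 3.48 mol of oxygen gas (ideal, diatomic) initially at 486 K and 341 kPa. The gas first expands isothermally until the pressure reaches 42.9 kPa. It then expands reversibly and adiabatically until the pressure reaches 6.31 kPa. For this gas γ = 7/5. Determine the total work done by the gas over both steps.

44000 J

V₁ = nRT₁/P₁ = 3.48×8.314×486/341 = 41.2 L.
Step 1 — Isothermal: T stays 486 K; PV = const ⇒ V₂ = 328 L, P₂ = 42.9 kPa.
ΔU = 0 (ideal gas, T constant).
W = nRT ln(V₂/V₁) = 3.48×8.314×486×ln(7.95) = 29100 J.
Q = ΔU + W = 29100 J.
State after step 1: P = 42.9 kPa, V = 328 L, T = 486 K.
Step 2 — Adiabatic: T₂/T₁ = (P₂/P₁)^((γ−1)/γ) ⇒ T₂ = 486×(0.147)^0.286 = 281 K; V₂ = 1290 L.
ΔU = nCvΔT = 3.48×20.8×(281−486) = -14800 J.
Q = 0 for an adiabatic process, so W = −ΔU = 14800 J.
Net over both steps: W = 44000 J, Q = 29100 J, ΔU = -14800 J.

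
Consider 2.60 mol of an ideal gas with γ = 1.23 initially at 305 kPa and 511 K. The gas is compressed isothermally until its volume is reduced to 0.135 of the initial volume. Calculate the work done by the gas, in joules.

-22100 J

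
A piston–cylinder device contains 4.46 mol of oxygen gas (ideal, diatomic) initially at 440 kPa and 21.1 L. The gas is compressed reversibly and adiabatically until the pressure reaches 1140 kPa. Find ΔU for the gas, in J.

T₁ = P₁V₁/(nR) = 440×21.1/(4.46×8.314) = 250 K.
Adiabatic: T₂/T₁ = (P₂/P₁)^((γ−1)/γ) ⇒ T₂ = 250×(2.59)^0.286 = 329 K; V₂ = 10.7 L.
For an ideal gas ΔU = nCvΔT with Cv = (5/2)R = 20.8 J/(mol·K).
ΔU = 4.46×20.8×(329−250) = 7260 J.

7260 J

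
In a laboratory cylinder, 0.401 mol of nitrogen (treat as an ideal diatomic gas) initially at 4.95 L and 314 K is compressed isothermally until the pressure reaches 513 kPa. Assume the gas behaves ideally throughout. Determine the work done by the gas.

P₁ = nRT₁/V₁ = 0.401×8.314×314/4.95 = 211 kPa.
Isothermal: T stays 314 K; PV = const ⇒ V₂ = 2.04 L, P₂ = 513 kPa.
W = nRT ln(V₂/V₁) = 0.401×8.314×314×ln(0.412) = -928 J.

-928 J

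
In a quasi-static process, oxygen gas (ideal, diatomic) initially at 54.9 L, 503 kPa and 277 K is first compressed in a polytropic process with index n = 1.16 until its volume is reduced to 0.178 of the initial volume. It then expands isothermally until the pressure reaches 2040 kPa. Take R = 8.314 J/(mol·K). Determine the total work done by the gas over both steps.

n = P₁V₁/(RT₁) = 503×54.9/(8.314×277) = 12.0 mol.
Step 1 — Polytropic n=1.16: T₂ = T₁(V₁/V₂)^(n−1) = 277×(5.62)^0.16 = 365 K; P₂ = P₁(V₁/V₂)^n = 3720 kPa.
W = (P₁V₁−P₂V₂)/(n−1) = (503×54.9−3720×9.77)/0.16 = -54900 J.
ΔU = nCvΔT = 12.0×20.8×(365−277) = 22000 J.
Q = ΔU + W = -32900 J.
State after step 1: P = 3720 kPa, V = 9.77 L, T = 365 K.
Step 2 — Isothermal: T stays 365 K; PV = const ⇒ V₂ = 17.8 L, P₂ = 2040 kPa.
ΔU = 0 (ideal gas, T constant).
W = nRT ln(V₂/V₁) = 12.0×8.314×365×ln(1.83) = 21900 J.
Q = ΔU + W = 21900 J.
Net over both steps: W = -33000 J, Q = -11000 J, ΔU = 22000 J.

-33000 J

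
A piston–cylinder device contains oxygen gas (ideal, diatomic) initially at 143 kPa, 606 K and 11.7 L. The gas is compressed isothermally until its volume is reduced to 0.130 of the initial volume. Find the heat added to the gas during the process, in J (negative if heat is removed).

-3410 J

n = P₁V₁/(RT₁) = 143×11.7/(8.314×606) = 0.332 mol.
Isothermal: T stays 606 K; PV = const ⇒ V₂ = 1.52 L, P₂ = 1100 kPa.
ΔU = 0 (ideal gas, T constant).
W = nRT ln(V₂/V₁) = 0.332×8.314×606×ln(0.130) = -3410 J.
Q = ΔU + W = -3410 J.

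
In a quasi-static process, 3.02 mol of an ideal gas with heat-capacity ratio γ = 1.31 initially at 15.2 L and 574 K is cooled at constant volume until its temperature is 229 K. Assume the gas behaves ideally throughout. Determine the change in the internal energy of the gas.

-27900 J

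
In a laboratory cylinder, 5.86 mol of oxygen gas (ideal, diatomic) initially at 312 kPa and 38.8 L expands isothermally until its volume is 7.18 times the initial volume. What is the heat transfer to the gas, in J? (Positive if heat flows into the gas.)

23900 J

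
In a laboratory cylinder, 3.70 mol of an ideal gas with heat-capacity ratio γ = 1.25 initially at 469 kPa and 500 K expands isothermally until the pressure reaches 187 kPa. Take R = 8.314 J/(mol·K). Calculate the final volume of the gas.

V₁ = nRT₁/P₁ = 3.70×8.314×500/469 = 32.8 L.
Isothermal: T stays 500 K; PV = const ⇒ V₂ = 82.3 L, P₂ = 187 kPa.

82.3 L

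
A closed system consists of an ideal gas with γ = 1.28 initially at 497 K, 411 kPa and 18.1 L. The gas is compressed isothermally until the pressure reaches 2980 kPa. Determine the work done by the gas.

-14700 J

n = P₁V₁/(RT₁) = 411×18.1/(8.314×497) = 1.80 mol.
Isothermal: T stays 497 K; PV = const ⇒ V₂ = 2.50 L, P₂ = 2980 kPa.
W = nRT ln(V₂/V₁) = 1.80×8.314×497×ln(0.138) = -14700 J.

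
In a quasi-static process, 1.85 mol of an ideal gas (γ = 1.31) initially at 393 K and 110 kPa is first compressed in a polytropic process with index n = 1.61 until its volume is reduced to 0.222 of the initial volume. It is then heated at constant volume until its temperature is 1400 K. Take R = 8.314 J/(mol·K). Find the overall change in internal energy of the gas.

50000 J

V₁ = nRT₁/P₁ = 1.85×8.314×393/110 = 55.0 L.
Step 1 — Polytropic n=1.61: T₂ = T₁(V₁/V₂)^(n−1) = 393×(4.50)^0.61 = 984 K; P₂ = P₁(V₁/V₂)^n = 1240 kPa.
W = (P₁V₁−P₂V₂)/(n−1) = (110×55.0−1240×12.2)/0.61 = -14900 J.
ΔU = nCvΔT = 1.85×26.8×(984−393) = 29300 J.
Q = ΔU + W = 14400 J.
State after step 1: P = 1240 kPa, V = 12.2 L, T = 984 K.
Step 2 — Isochoric: V stays 12.2 L; P/T = const ⇒ T₂ = 1400 K, P₂ = 1770 kPa.
W = 0 (no volume change).
ΔU = nCvΔT = 1.85×26.8×(1400−984) = 20600 J.
Q = ΔU = 20600 J.
Net over both steps: W = -14900 J, Q = 35100 J, ΔU = 50000 J.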